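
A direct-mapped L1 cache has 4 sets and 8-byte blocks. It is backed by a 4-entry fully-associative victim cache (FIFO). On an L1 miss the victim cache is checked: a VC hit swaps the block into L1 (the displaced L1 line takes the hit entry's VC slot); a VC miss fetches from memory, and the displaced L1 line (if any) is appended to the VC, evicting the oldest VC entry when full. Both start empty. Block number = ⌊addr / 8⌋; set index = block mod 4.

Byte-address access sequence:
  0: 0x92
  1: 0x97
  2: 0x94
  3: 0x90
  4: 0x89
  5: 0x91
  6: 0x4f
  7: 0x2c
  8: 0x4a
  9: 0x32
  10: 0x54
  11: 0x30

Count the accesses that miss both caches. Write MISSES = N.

MISSES = 6

  [0] addr=0x92 blk=18 s=2: MISS | VC []
  [1] addr=0x97 blk=18 s=2: L1-HIT | VC []
  [2] addr=0x94 blk=18 s=2: L1-HIT | VC []
  [3] addr=0x90 blk=18 s=2: L1-HIT | VC []
  [4] addr=0x89 blk=17 s=1: MISS | VC []
  [5] addr=0x91 blk=18 s=2: L1-HIT | VC []
  [6] addr=0x4f blk=9 s=1: MISS | VC [17]
  [7] addr=0x2c blk=5 s=1: MISS | VC [17, 9]
  [8] addr=0x4a blk=9 s=1: VC-HIT | VC [17, 5]
  [9] addr=0x32 blk=6 s=2: MISS | VC [17, 5, 18]
  [10] addr=0x54 blk=10 s=2: MISS | VC [17, 5, 18, 6]
  [11] addr=0x30 blk=6 s=2: VC-HIT | VC [17, 5, 18, 10]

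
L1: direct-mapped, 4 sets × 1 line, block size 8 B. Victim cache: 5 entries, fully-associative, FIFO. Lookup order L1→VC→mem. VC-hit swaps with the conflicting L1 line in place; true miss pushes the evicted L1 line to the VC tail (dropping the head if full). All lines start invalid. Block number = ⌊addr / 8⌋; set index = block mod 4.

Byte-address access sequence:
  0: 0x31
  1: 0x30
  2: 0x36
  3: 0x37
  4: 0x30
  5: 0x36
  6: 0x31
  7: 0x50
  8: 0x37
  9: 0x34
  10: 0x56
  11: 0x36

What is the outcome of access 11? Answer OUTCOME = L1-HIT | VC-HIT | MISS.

OUTCOME = VC-HIT

0: 0x31 (blk 6, set 2) → MISS  vc=[]
1: 0x30 (blk 6, set 2) → L1-HIT  vc=[]
2: 0x36 (blk 6, set 2) → L1-HIT  vc=[]
3: 0x37 (blk 6, set 2) → L1-HIT  vc=[]
4: 0x30 (blk 6, set 2) → L1-HIT  vc=[]
5: 0x36 (blk 6, set 2) → L1-HIT  vc=[]
6: 0x31 (blk 6, set 2) → L1-HIT  vc=[]
7: 0x50 (blk 10, set 2) → MISS  vc=[6]
8: 0x37 (blk 6, set 2) → VC-HIT  vc=[10]
9: 0x34 (blk 6, set 2) → L1-HIT  vc=[10]
10: 0x56 (blk 10, set 2) → VC-HIT  vc=[6]
11: 0x36 (blk 6, set 2) → VC-HIT  vc=[10]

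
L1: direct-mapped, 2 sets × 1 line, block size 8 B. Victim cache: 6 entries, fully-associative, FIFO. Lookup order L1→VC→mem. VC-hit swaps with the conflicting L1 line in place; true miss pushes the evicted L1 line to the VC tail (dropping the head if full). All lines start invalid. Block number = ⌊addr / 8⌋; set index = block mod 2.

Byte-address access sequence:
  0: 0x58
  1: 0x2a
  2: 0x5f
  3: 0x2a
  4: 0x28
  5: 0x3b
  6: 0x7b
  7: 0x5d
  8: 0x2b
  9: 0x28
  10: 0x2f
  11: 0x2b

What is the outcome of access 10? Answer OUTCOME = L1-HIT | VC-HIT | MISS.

OUTCOME = L1-HIT

0: 0x58 (blk 11, set 1) → MISS  vc=[]
1: 0x2a (blk 5, set 1) → MISS  vc=[11]
2: 0x5f (blk 11, set 1) → VC-HIT  vc=[5]
3: 0x2a (blk 5, set 1) → VC-HIT  vc=[11]
4: 0x28 (blk 5, set 1) → L1-HIT  vc=[11]
5: 0x3b (blk 7, set 1) → MISS  vc=[11, 5]
6: 0x7b (blk 15, set 1) → MISS  vc=[11, 5, 7]
7: 0x5d (blk 11, set 1) → VC-HIT  vc=[15, 5, 7]
8: 0x2b (blk 5, set 1) → VC-HIT  vc=[15, 11, 7]
9: 0x28 (blk 5, set 1) → L1-HIT  vc=[15, 11, 7]
10: 0x2f (blk 5, set 1) → L1-HIT  vc=[15, 11, 7]
11: 0x2b (blk 5, set 1) → L1-HIT  vc=[15, 11, 7]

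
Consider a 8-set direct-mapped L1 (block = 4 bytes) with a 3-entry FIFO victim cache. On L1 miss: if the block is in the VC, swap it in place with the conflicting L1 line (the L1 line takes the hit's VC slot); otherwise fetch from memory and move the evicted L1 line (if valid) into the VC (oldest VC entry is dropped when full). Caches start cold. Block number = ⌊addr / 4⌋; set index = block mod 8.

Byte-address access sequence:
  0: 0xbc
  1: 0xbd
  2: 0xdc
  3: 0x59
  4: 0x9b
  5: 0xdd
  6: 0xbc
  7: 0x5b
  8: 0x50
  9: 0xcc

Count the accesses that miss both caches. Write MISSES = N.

MISSES = 6

0: 0xbc (blk 47, set 7) → MISS  vc=[]
1: 0xbd (blk 47, set 7) → L1-HIT  vc=[]
2: 0xdc (blk 55, set 7) → MISS  vc=[47]
3: 0x59 (blk 22, set 6) → MISS  vc=[47]
4: 0x9b (blk 38, set 6) → MISS  vc=[47, 22]
5: 0xdd (blk 55, set 7) → L1-HIT  vc=[47, 22]
6: 0xbc (blk 47, set 7) → VC-HIT  vc=[55, 22]
7: 0x5b (blk 22, set 6) → VC-HIT  vc=[55, 38]
8: 0x50 (blk 20, set 4) → MISS  vc=[55, 38]
9: 0xcc (blk 51, set 3) → MISS  vc=[55, 38]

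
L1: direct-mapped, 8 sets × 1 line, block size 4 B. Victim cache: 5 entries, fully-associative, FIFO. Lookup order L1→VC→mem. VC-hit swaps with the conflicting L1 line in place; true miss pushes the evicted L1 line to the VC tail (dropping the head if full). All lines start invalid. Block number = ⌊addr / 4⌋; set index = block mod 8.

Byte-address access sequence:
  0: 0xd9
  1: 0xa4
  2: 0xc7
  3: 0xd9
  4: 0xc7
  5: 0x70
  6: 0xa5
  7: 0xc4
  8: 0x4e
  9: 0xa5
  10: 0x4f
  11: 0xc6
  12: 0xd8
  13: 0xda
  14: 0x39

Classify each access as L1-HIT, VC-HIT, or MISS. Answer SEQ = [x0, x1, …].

SEQ = [MISS, MISS, MISS, L1-HIT, L1-HIT, MISS, VC-HIT, VC-HIT, MISS, VC-HIT, L1-HIT, VC-HIT, L1-HIT, L1-HIT, MISS]

#0 0xd9→b54/s6 MISS; vc=[]
#1 0xa4→b41/s1 MISS; vc=[]
#2 0xc7→b49/s1 MISS; vc=[41]
#3 0xd9→b54/s6 L1-HIT; vc=[41]
#4 0xc7→b49/s1 L1-HIT; vc=[41]
#5 0x70→b28/s4 MISS; vc=[41]
#6 0xa5→b41/s1 VC-HIT; vc=[49]
#7 0xc4→b49/s1 VC-HIT; vc=[41]
#8 0x4e→b19/s3 MISS; vc=[41]
#9 0xa5→b41/s1 VC-HIT; vc=[49]
#10 0x4f→b19/s3 L1-HIT; vc=[49]
#11 0xc6→b49/s1 VC-HIT; vc=[41]
#12 0xd8→b54/s6 L1-HIT; vc=[41]
#13 0xda→b54/s6 L1-HIT; vc=[41]
#14 0x39→b14/s6 MISS; vc=[41,54]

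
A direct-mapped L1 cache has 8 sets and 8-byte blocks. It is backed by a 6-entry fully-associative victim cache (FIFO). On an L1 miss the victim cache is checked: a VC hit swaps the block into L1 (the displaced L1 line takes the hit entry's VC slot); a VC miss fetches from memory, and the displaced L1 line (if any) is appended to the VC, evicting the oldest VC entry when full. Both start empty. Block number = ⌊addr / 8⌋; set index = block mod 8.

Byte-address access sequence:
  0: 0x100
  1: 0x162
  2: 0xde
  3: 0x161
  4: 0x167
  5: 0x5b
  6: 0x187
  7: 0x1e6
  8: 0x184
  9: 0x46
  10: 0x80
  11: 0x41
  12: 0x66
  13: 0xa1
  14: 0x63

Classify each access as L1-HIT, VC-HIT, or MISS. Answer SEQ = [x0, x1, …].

SEQ = [MISS, MISS, MISS, L1-HIT, L1-HIT, MISS, MISS, MISS, L1-HIT, MISS, MISS, VC-HIT, MISS, MISS, VC-HIT]

#0 0x100→b32/s0 MISS; vc=[]
#1 0x162→b44/s4 MISS; vc=[]
#2 0xde→b27/s3 MISS; vc=[]
#3 0x161→b44/s4 L1-HIT; vc=[]
#4 0x167→b44/s4 L1-HIT; vc=[]
#5 0x5b→b11/s3 MISS; vc=[27]
#6 0x187→b48/s0 MISS; vc=[27,32]
#7 0x1e6→b60/s4 MISS; vc=[27,32,44]
#8 0x184→b48/s0 L1-HIT; vc=[27,32,44]
#9 0x46→b8/s0 MISS; vc=[27,32,44,48]
#10 0x80→b16/s0 MISS; vc=[27,32,44,48,8]
#11 0x41→b8/s0 VC-HIT; vc=[27,32,44,48,16]
#12 0x66→b12/s4 MISS; vc=[27,32,44,48,16,60]
#13 0xa1→b20/s4 MISS; vc=[32,44,48,16,60,12]
#14 0x63→b12/s4 VC-HIT; vc=[32,44,48,16,60,20]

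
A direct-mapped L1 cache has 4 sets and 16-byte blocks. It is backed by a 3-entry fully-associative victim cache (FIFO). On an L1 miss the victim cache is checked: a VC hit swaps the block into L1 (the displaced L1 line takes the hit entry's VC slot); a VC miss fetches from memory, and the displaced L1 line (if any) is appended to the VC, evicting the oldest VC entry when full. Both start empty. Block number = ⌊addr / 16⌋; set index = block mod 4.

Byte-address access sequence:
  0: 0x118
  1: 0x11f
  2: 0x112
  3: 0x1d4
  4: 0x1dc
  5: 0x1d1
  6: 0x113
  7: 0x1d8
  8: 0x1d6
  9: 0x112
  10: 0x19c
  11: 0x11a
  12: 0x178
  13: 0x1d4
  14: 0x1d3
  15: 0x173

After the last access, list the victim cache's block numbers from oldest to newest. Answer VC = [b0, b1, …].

VC = [17, 25]

  [0] addr=0x118 blk=17 s=1: MISS | VC []
  [1] addr=0x11f blk=17 s=1: L1-HIT | VC []
  [2] addr=0x112 blk=17 s=1: L1-HIT | VC []
  [3] addr=0x1d4 blk=29 s=1: MISS | VC [17]
  [4] addr=0x1dc blk=29 s=1: L1-HIT | VC [17]
  [5] addr=0x1d1 blk=29 s=1: L1-HIT | VC [17]
  [6] addr=0x113 blk=17 s=1: VC-HIT | VC [29]
  [7] addr=0x1d8 blk=29 s=1: VC-HIT | VC [17]
  [8] addr=0x1d6 blk=29 s=1: L1-HIT | VC [17]
  [9] addr=0x112 blk=17 s=1: VC-HIT | VC [29]
  [10] addr=0x19c blk=25 s=1: MISS | VC [29, 17]
  [11] addr=0x11a blk=17 s=1: VC-HIT | VC [29, 25]
  [12] addr=0x178 blk=23 s=3: MISS | VC [29, 25]
  [13] addr=0x1d4 blk=29 s=1: VC-HIT | VC [17, 25]
  [14] addr=0x1d3 blk=29 s=1: L1-HIT | VC [17, 25]
  [15] addr=0x173 blk=23 s=3: L1-HIT | VC [17, 25]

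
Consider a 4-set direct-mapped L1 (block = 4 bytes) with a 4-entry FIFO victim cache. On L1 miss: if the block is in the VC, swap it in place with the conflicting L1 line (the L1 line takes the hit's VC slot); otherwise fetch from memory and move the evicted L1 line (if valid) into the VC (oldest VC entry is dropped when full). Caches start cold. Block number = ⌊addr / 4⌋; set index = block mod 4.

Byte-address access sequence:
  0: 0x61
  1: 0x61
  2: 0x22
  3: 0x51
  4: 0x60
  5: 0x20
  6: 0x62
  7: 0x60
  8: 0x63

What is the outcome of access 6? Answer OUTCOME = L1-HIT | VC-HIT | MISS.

OUTCOME = VC-HIT

  [0] addr=0x61 blk=24 s=0: MISS | VC []
  [1] addr=0x61 blk=24 s=0: L1-HIT | VC []
  [2] addr=0x22 blk=8 s=0: MISS | VC [24]
  [3] addr=0x51 blk=20 s=0: MISS | VC [24, 8]
  [4] addr=0x60 blk=24 s=0: VC-HIT | VC [20, 8]
  [5] addr=0x20 blk=8 s=0: VC-HIT | VC [20, 24]
  [6] addr=0x62 blk=24 s=0: VC-HIT | VC [20, 8]
  [7] addr=0x60 blk=24 s=0: L1-HIT | VC [20, 8]
  [8] addr=0x63 blk=24 s=0: L1-HIT | VC [20, 8]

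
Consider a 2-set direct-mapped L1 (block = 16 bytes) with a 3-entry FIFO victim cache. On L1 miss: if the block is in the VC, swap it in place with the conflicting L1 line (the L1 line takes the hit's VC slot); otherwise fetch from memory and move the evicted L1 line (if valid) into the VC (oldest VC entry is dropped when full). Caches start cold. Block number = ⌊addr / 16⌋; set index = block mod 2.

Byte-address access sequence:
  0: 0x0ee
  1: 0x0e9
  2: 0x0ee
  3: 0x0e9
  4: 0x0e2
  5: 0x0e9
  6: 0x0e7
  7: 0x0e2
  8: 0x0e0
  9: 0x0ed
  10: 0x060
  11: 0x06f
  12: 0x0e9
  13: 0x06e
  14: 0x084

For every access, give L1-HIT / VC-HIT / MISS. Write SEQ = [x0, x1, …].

  [0] addr=0xee blk=14 s=0: MISS | VC []
  [1] addr=0xe9 blk=14 s=0: L1-HIT | VC []
  [2] addr=0xee blk=14 s=0: L1-HIT | VC []
  [3] addr=0xe9 blk=14 s=0: L1-HIT | VC []
  [4] addr=0xe2 blk=14 s=0: L1-HIT | VC []
  [5] addr=0xe9 blk=14 s=0: L1-HIT | VC []
  [6] addr=0xe7 blk=14 s=0: L1-HIT | VC []
  [7] addr=0xe2 blk=14 s=0: L1-HIT | VC []
  [8] addr=0xe0 blk=14 s=0: L1-HIT | VC []
  [9] addr=0xed blk=14 s=0: L1-HIT | VC []
  [10] addr=0x60 blk=6 s=0: MISS | VC [14]
  [11] addr=0x6f blk=6 s=0: L1-HIT | VC [14]
  [12] addr=0xe9 blk=14 s=0: VC-HIT | VC [6]
  [13] addr=0x6e blk=6 s=0: VC-HIT | VC [14]
  [14] addr=0x84 blk=8 s=0: MISS | VC [14, 6]

SEQ = [MISS, L1-HIT, L1-HIT, L1-HIT, L1-HIT, L1-HIT, L1-HIT, L1-HIT, L1-HIT, L1-HIT, MISS, L1-HIT, VC-HIT, VC-HIT, MISS]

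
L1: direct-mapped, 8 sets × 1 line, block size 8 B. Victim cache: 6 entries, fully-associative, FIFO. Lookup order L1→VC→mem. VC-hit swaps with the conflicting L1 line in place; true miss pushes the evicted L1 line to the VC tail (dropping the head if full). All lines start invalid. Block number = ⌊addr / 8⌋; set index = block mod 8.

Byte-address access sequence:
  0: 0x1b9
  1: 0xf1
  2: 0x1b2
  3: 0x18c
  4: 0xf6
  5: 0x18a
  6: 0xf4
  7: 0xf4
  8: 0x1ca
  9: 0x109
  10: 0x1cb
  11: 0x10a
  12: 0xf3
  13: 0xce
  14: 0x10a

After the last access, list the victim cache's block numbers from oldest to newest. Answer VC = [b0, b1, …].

  [0] addr=0x1b9 blk=55 s=7: MISS | VC []
  [1] addr=0xf1 blk=30 s=6: MISS | VC []
  [2] addr=0x1b2 blk=54 s=6: MISS | VC [30]
  [3] addr=0x18c blk=49 s=1: MISS | VC [30]
  [4] addr=0xf6 blk=30 s=6: VC-HIT | VC [54]
  [5] addr=0x18a blk=49 s=1: L1-HIT | VC [54]
  [6] addr=0xf4 blk=30 s=6: L1-HIT | VC [54]
  [7] addr=0xf4 blk=30 s=6: L1-HIT | VC [54]
  [8] addr=0x1ca blk=57 s=1: MISS | VC [54, 49]
  [9] addr=0x109 blk=33 s=1: MISS | VC [54, 49, 57]
  [10] addr=0x1cb blk=57 s=1: VC-HIT | VC [54, 49, 33]
  [11] addr=0x10a blk=33 s=1: VC-HIT | VC [54, 49, 57]
  [12] addr=0xf3 blk=30 s=6: L1-HIT | VC [54, 49, 57]
  [13] addr=0xce blk=25 s=1: MISS | VC [54, 49, 57, 33]
  [14] addr=0x10a blk=33 s=1: VC-HIT | VC [54, 49, 57, 25]

VC = [54, 49, 57, 25]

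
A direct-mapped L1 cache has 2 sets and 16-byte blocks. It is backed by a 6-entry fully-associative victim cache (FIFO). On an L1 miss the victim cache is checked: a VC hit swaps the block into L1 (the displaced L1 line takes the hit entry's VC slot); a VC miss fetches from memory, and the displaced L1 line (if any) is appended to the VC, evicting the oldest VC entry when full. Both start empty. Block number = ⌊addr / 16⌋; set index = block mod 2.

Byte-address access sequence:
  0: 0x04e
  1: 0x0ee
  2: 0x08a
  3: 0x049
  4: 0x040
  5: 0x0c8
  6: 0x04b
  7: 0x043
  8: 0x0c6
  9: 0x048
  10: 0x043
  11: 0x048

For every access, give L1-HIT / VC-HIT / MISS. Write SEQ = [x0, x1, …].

  [0] addr=0x4e blk=4 s=0: MISS | VC []
  [1] addr=0xee blk=14 s=0: MISS | VC [4]
  [2] addr=0x8a blk=8 s=0: MISS | VC [4, 14]
  [3] addr=0x49 blk=4 s=0: VC-HIT | VC [8, 14]
  [4] addr=0x40 blk=4 s=0: L1-HIT | VC [8, 14]
  [5] addr=0xc8 blk=12 s=0: MISS | VC [8, 14, 4]
  [6] addr=0x4b blk=4 s=0: VC-HIT | VC [8, 14, 12]
  [7] addr=0x43 blk=4 s=0: L1-HIT | VC [8, 14, 12]
  [8] addr=0xc6 blk=12 s=0: VC-HIT | VC [8, 14, 4]
  [9] addr=0x48 blk=4 s=0: VC-HIT | VC [8, 14, 12]
  [10] addr=0x43 blk=4 s=0: L1-HIT | VC [8, 14, 12]
  [11] addr=0x48 blk=4 s=0: L1-HIT | VC [8, 14, 12]

SEQ = [MISS, MISS, MISS, VC-HIT, L1-HIT, MISS, VC-HIT, L1-HIT, VC-HIT, VC-HIT, L1-HIT, L1-HIT]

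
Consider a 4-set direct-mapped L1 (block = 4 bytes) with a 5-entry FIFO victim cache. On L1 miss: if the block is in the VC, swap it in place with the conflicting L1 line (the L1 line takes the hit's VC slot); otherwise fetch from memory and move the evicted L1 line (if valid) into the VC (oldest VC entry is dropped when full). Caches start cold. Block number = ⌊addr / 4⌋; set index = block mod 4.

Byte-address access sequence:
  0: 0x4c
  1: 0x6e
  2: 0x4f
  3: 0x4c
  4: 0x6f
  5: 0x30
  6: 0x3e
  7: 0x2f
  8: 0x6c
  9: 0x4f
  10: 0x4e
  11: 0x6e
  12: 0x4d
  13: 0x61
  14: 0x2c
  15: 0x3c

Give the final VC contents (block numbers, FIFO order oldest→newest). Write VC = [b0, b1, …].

#0 0x4c→b19/s3 MISS; vc=[]
#1 0x6e→b27/s3 MISS; vc=[19]
#2 0x4f→b19/s3 VC-HIT; vc=[27]
#3 0x4c→b19/s3 L1-HIT; vc=[27]
#4 0x6f→b27/s3 VC-HIT; vc=[19]
#5 0x30→b12/s0 MISS; vc=[19]
#6 0x3e→b15/s3 MISS; vc=[19,27]
#7 0x2f→b11/s3 MISS; vc=[19,27,15]
#8 0x6c→b27/s3 VC-HIT; vc=[19,11,15]
#9 0x4f→b19/s3 VC-HIT; vc=[27,11,15]
#10 0x4e→b19/s3 L1-HIT; vc=[27,11,15]
#11 0x6e→b27/s3 VC-HIT; vc=[19,11,15]
#12 0x4d→b19/s3 VC-HIT; vc=[27,11,15]
#13 0x61→b24/s0 MISS; vc=[27,11,15,12]
#14 0x2c→b11/s3 VC-HIT; vc=[27,19,15,12]
#15 0x3c→b15/s3 VC-HIT; vc=[27,19,11,12]

VC = [27, 19, 11, 12]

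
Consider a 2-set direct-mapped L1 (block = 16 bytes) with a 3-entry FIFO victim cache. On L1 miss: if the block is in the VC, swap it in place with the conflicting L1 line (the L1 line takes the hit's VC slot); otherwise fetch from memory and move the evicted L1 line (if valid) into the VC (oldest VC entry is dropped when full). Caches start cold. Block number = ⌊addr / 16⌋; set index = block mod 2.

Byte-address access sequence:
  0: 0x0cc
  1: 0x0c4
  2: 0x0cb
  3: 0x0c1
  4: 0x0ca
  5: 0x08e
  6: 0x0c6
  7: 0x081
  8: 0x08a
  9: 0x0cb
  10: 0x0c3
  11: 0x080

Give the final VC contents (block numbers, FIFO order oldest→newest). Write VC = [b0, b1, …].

VC = [12]

0: 0xcc (blk 12, set 0) → MISS  vc=[]
1: 0xc4 (blk 12, set 0) → L1-HIT  vc=[]
2: 0xcb (blk 12, set 0) → L1-HIT  vc=[]
3: 0xc1 (blk 12, set 0) → L1-HIT  vc=[]
4: 0xca (blk 12, set 0) → L1-HIT  vc=[]
5: 0x8e (blk 8, set 0) → MISS  vc=[12]
6: 0xc6 (blk 12, set 0) → VC-HIT  vc=[8]
7: 0x81 (blk 8, set 0) → VC-HIT  vc=[12]
8: 0x8a (blk 8, set 0) → L1-HIT  vc=[12]
9: 0xcb (blk 12, set 0) → VC-HIT  vc=[8]
10: 0xc3 (blk 12, set 0) → L1-HIT  vc=[8]
11: 0x80 (blk 8, set 0) → VC-HIT  vc=[12]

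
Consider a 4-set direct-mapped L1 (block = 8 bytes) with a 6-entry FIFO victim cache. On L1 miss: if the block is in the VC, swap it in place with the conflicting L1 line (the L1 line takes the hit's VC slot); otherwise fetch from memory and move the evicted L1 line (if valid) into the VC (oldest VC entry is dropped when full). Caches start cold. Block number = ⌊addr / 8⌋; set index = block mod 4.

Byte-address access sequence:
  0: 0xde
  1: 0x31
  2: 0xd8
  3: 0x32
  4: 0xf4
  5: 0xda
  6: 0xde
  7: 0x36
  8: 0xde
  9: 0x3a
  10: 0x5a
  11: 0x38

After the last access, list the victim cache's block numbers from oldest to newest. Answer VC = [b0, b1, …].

VC = [30, 27, 11]

#0 0xde→b27/s3 MISS; vc=[]
#1 0x31→b6/s2 MISS; vc=[]
#2 0xd8→b27/s3 L1-HIT; vc=[]
#3 0x32→b6/s2 L1-HIT; vc=[]
#4 0xf4→b30/s2 MISS; vc=[6]
#5 0xda→b27/s3 L1-HIT; vc=[6]
#6 0xde→b27/s3 L1-HIT; vc=[6]
#7 0x36→b6/s2 VC-HIT; vc=[30]
#8 0xde→b27/s3 L1-HIT; vc=[30]
#9 0x3a→b7/s3 MISS; vc=[30,27]
#10 0x5a→b11/s3 MISS; vc=[30,27,7]
#11 0x38→b7/s3 VC-HIT; vc=[30,27,11]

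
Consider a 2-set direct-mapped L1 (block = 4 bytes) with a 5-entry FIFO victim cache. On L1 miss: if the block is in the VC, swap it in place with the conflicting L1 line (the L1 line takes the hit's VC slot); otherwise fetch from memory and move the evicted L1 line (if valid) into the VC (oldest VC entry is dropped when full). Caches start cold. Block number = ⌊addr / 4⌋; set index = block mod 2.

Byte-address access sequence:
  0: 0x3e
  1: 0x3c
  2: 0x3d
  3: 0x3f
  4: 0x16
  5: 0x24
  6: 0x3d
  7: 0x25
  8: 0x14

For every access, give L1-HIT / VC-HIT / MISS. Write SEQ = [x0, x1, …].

#0 0x3e→b15/s1 MISS; vc=[]
#1 0x3c→b15/s1 L1-HIT; vc=[]
#2 0x3d→b15/s1 L1-HIT; vc=[]
#3 0x3f→b15/s1 L1-HIT; vc=[]
#4 0x16→b5/s1 MISS; vc=[15]
#5 0x24→b9/s1 MISS; vc=[15,5]
#6 0x3d→b15/s1 VC-HIT; vc=[9,5]
#7 0x25→b9/s1 VC-HIT; vc=[15,5]
#8 0x14→b5/s1 VC-HIT; vc=[15,9]

SEQ = [MISS, L1-HIT, L1-HIT, L1-HIT, MISS, MISS, VC-HIT, VC-HIT, VC-HIT]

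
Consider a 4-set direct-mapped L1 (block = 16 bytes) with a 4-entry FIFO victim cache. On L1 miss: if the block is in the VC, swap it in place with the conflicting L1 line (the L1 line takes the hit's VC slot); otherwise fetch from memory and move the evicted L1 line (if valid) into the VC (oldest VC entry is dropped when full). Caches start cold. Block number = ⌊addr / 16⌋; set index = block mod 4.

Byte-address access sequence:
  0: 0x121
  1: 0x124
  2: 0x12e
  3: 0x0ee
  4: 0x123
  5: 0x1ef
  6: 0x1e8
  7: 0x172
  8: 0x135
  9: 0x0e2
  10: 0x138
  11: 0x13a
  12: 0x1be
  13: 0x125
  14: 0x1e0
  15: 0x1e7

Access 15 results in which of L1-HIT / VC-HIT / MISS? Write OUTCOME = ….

  [0] addr=0x121 blk=18 s=2: MISS | VC []
  [1] addr=0x124 blk=18 s=2: L1-HIT | VC []
  [2] addr=0x12e blk=18 s=2: L1-HIT | VC []
  [3] addr=0xee blk=14 s=2: MISS | VC [18]
  [4] addr=0x123 blk=18 s=2: VC-HIT | VC [14]
  [5] addr=0x1ef blk=30 s=2: MISS | VC [14, 18]
  [6] addr=0x1e8 blk=30 s=2: L1-HIT | VC [14, 18]
  [7] addr=0x172 blk=23 s=3: MISS | VC [14, 18]
  [8] addr=0x135 blk=19 s=3: MISS | VC [14, 18, 23]
  [9] addr=0xe2 blk=14 s=2: VC-HIT | VC [30, 18, 23]
  [10] addr=0x138 blk=19 s=3: L1-HIT | VC [30, 18, 23]
  [11] addr=0x13a blk=19 s=3: L1-HIT | VC [30, 18, 23]
  [12] addr=0x1be blk=27 s=3: MISS | VC [30, 18, 23, 19]
  [13] addr=0x125 blk=18 s=2: VC-HIT | VC [30, 14, 23, 19]
  [14] addr=0x1e0 blk=30 s=2: VC-HIT | VC [18, 14, 23, 19]
  [15] addr=0x1e7 blk=30 s=2: L1-HIT | VC [18, 14, 23, 19]

OUTCOME = L1-HIT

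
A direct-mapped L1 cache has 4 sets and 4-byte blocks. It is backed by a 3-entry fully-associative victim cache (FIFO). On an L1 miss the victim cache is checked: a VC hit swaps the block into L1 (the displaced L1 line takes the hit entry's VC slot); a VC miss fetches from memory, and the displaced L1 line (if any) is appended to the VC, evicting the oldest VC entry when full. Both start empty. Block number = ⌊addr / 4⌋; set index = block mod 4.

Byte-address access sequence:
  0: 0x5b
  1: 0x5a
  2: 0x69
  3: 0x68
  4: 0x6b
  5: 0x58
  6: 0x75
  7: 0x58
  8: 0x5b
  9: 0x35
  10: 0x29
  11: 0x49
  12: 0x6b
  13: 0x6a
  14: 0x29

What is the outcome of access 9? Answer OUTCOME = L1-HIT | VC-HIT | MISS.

OUTCOME = MISS

0: 0x5b (blk 22, set 2) → MISS  vc=[]
1: 0x5a (blk 22, set 2) → L1-HIT  vc=[]
2: 0x69 (blk 26, set 2) → MISS  vc=[22]
3: 0x68 (blk 26, set 2) → L1-HIT  vc=[22]
4: 0x6b (blk 26, set 2) → L1-HIT  vc=[22]
5: 0x58 (blk 22, set 2) → VC-HIT  vc=[26]
6: 0x75 (blk 29, set 1) → MISS  vc=[26]
7: 0x58 (blk 22, set 2) → L1-HIT  vc=[26]
8: 0x5b (blk 22, set 2) → L1-HIT  vc=[26]
9: 0x35 (blk 13, set 1) → MISS  vc=[26, 29]
10: 0x29 (blk 10, set 2) → MISS  vc=[26, 29, 22]
11: 0x49 (blk 18, set 2) → MISS  vc=[29, 22, 10]
12: 0x6b (blk 26, set 2) → MISS  vc=[22, 10, 18]
13: 0x6a (blk 26, set 2) → L1-HIT  vc=[22, 10, 18]
14: 0x29 (blk 10, set 2) → VC-HIT  vc=[22, 26, 18]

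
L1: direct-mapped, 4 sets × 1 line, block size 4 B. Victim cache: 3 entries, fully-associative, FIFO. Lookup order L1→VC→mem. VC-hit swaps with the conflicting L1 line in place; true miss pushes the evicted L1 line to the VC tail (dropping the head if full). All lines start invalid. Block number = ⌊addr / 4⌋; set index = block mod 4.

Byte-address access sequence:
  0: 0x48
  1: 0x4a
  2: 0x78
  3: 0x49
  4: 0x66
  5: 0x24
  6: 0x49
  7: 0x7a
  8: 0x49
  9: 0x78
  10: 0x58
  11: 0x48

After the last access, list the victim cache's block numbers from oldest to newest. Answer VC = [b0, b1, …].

0: 0x48 (blk 18, set 2) → MISS  vc=[]
1: 0x4a (blk 18, set 2) → L1-HIT  vc=[]
2: 0x78 (blk 30, set 2) → MISS  vc=[18]
3: 0x49 (blk 18, set 2) → VC-HIT  vc=[30]
4: 0x66 (blk 25, set 1) → MISS  vc=[30]
5: 0x24 (blk 9, set 1) → MISS  vc=[30, 25]
6: 0x49 (blk 18, set 2) → L1-HIT  vc=[30, 25]
7: 0x7a (blk 30, set 2) → VC-HIT  vc=[18, 25]
8: 0x49 (blk 18, set 2) → VC-HIT  vc=[30, 25]
9: 0x78 (blk 30, set 2) → VC-HIT  vc=[18, 25]
10: 0x58 (blk 22, set 2) → MISS  vc=[18, 25, 30]
11: 0x48 (blk 18, set 2) → VC-HIT  vc=[22, 25, 30]

VC = [22, 25, 30]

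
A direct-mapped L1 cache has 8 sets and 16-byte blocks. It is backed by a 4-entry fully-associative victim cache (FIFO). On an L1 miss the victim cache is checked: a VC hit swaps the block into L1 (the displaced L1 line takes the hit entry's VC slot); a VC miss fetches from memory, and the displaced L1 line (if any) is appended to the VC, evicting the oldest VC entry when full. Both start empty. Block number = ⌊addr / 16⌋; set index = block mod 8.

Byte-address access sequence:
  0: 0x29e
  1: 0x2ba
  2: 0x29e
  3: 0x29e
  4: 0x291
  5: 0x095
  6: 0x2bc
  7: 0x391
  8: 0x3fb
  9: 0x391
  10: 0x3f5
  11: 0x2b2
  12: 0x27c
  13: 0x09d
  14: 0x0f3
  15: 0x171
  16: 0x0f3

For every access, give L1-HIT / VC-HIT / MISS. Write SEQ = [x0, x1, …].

#0 0x29e→b41/s1 MISS; vc=[]
#1 0x2ba→b43/s3 MISS; vc=[]
#2 0x29e→b41/s1 L1-HIT; vc=[]
#3 0x29e→b41/s1 L1-HIT; vc=[]
#4 0x291→b41/s1 L1-HIT; vc=[]
#5 0x95→b9/s1 MISS; vc=[41]
#6 0x2bc→b43/s3 L1-HIT; vc=[41]
#7 0x391→b57/s1 MISS; vc=[41,9]
#8 0x3fb→b63/s7 MISS; vc=[41,9]
#9 0x391→b57/s1 L1-HIT; vc=[41,9]
#10 0x3f5→b63/s7 L1-HIT; vc=[41,9]
#11 0x2b2→b43/s3 L1-HIT; vc=[41,9]
#12 0x27c→b39/s7 MISS; vc=[41,9,63]
#13 0x9d→b9/s1 VC-HIT; vc=[41,57,63]
#14 0xf3→b15/s7 MISS; vc=[41,57,63,39]
#15 0x171→b23/s7 MISS; vc=[57,63,39,15]
#16 0xf3→b15/s7 VC-HIT; vc=[57,63,39,23]

SEQ = [MISS, MISS, L1-HIT, L1-HIT, L1-HIT, MISS, L1-HIT, MISS, MISS, L1-HIT, L1-HIT, L1-HIT, MISS, VC-HIT, MISS, MISS, VC-HIT]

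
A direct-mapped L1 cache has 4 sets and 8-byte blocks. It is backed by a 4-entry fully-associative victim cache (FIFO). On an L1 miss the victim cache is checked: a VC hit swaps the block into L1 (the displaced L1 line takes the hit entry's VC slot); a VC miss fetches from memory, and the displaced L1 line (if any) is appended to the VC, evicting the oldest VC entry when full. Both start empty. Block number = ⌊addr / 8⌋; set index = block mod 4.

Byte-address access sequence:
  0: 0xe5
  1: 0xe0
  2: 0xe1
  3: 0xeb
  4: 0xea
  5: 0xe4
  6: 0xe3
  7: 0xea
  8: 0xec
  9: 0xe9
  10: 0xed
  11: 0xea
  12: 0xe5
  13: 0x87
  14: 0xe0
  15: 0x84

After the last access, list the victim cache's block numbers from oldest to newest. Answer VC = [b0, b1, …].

VC = [28]

  [0] addr=0xe5 blk=28 s=0: MISS | VC []
  [1] addr=0xe0 blk=28 s=0: L1-HIT | VC []
  [2] addr=0xe1 blk=28 s=0: L1-HIT | VC []
  [3] addr=0xeb blk=29 s=1: MISS | VC []
  [4] addr=0xea blk=29 s=1: L1-HIT | VC []
  [5] addr=0xe4 blk=28 s=0: L1-HIT | VC []
  [6] addr=0xe3 blk=28 s=0: L1-HIT | VC []
  [7] addr=0xea blk=29 s=1: L1-HIT | VC []
  [8] addr=0xec blk=29 s=1: L1-HIT | VC []
  [9] addr=0xe9 blk=29 s=1: L1-HIT | VC []
  [10] addr=0xed blk=29 s=1: L1-HIT | VC []
  [11] addr=0xea blk=29 s=1: L1-HIT | VC []
  [12] addr=0xe5 blk=28 s=0: L1-HIT | VC []
  [13] addr=0x87 blk=16 s=0: MISS | VC [28]
  [14] addr=0xe0 blk=28 s=0: VC-HIT | VC [16]
  [15] addr=0x84 blk=16 s=0: VC-HIT | VC [28]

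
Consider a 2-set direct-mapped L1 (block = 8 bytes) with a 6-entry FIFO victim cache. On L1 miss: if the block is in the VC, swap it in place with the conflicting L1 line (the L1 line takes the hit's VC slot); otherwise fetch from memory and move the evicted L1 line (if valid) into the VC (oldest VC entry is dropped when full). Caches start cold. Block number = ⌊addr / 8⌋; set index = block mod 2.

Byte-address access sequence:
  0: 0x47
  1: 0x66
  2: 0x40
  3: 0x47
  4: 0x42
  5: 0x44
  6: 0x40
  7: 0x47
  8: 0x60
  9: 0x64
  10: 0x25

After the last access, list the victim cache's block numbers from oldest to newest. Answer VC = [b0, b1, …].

#0 0x47→b8/s0 MISS; vc=[]
#1 0x66→b12/s0 MISS; vc=[8]
#2 0x40→b8/s0 VC-HIT; vc=[12]
#3 0x47→b8/s0 L1-HIT; vc=[12]
#4 0x42→b8/s0 L1-HIT; vc=[12]
#5 0x44→b8/s0 L1-HIT; vc=[12]
#6 0x40→b8/s0 L1-HIT; vc=[12]
#7 0x47→b8/s0 L1-HIT; vc=[12]
#8 0x60→b12/s0 VC-HIT; vc=[8]
#9 0x64→b12/s0 L1-HIT; vc=[8]
#10 0x25→b4/s0 MISS; vc=[8,12]

VC = [8, 12]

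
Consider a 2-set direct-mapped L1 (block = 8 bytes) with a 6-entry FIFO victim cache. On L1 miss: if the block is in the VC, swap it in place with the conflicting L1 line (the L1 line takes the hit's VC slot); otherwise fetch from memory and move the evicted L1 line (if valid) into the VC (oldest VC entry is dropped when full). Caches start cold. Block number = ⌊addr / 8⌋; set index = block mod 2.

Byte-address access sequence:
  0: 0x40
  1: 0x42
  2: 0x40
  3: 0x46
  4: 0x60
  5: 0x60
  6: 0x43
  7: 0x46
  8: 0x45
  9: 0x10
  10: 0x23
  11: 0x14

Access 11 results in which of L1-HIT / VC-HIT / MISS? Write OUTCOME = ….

  [0] addr=0x40 blk=8 s=0: MISS | VC []
  [1] addr=0x42 blk=8 s=0: L1-HIT | VC []
  [2] addr=0x40 blk=8 s=0: L1-HIT | VC []
  [3] addr=0x46 blk=8 s=0: L1-HIT | VC []
  [4] addr=0x60 blk=12 s=0: MISS | VC [8]
  [5] addr=0x60 blk=12 s=0: L1-HIT | VC [8]
  [6] addr=0x43 blk=8 s=0: VC-HIT | VC [12]
  [7] addr=0x46 blk=8 s=0: L1-HIT | VC [12]
  [8] addr=0x45 blk=8 s=0: L1-HIT | VC [12]
  [9] addr=0x10 blk=2 s=0: MISS | VC [12, 8]
  [10] addr=0x23 blk=4 s=0: MISS | VC [12, 8, 2]
  [11] addr=0x14 blk=2 s=0: VC-HIT | VC [12, 8, 4]

OUTCOME = VC-HIT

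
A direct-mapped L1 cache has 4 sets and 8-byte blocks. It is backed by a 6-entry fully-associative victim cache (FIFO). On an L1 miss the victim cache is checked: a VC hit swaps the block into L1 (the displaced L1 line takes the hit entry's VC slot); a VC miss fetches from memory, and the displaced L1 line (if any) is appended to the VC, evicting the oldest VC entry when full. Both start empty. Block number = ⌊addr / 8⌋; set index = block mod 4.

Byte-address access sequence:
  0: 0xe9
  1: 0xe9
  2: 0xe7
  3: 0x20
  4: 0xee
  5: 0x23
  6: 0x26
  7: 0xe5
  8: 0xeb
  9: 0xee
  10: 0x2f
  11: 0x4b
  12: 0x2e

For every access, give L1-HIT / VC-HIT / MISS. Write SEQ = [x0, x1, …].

0: 0xe9 (blk 29, set 1) → MISS  vc=[]
1: 0xe9 (blk 29, set 1) → L1-HIT  vc=[]
2: 0xe7 (blk 28, set 0) → MISS  vc=[]
3: 0x20 (blk 4, set 0) → MISS  vc=[28]
4: 0xee (blk 29, set 1) → L1-HIT  vc=[28]
5: 0x23 (blk 4, set 0) → L1-HIT  vc=[28]
6: 0x26 (blk 4, set 0) → L1-HIT  vc=[28]
7: 0xe5 (blk 28, set 0) → VC-HIT  vc=[4]
8: 0xeb (blk 29, set 1) → L1-HIT  vc=[4]
9: 0xee (blk 29, set 1) → L1-HIT  vc=[4]
10: 0x2f (blk 5, set 1) → MISS  vc=[4, 29]
11: 0x4b (blk 9, set 1) → MISS  vc=[4, 29, 5]
12: 0x2e (blk 5, set 1) → VC-HIT  vc=[4, 29, 9]

SEQ = [MISS, L1-HIT, MISS, MISS, L1-HIT, L1-HIT, L1-HIT, VC-HIT, L1-HIT, L1-HIT, MISS, MISS, VC-HIT]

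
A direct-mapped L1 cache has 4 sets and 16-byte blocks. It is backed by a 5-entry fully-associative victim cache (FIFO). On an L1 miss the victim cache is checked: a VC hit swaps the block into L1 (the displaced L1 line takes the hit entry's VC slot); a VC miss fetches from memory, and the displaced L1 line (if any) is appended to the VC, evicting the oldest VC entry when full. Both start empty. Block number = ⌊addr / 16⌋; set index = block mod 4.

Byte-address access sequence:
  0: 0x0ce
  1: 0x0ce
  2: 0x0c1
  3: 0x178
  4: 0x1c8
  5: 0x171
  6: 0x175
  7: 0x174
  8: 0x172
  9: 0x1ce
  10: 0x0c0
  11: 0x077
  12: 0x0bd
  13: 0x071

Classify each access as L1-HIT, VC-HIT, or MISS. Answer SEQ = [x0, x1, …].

SEQ = [MISS, L1-HIT, L1-HIT, MISS, MISS, L1-HIT, L1-HIT, L1-HIT, L1-HIT, L1-HIT, VC-HIT, MISS, MISS, VC-HIT]

  [0] addr=0xce blk=12 s=0: MISS | VC []
  [1] addr=0xce blk=12 s=0: L1-HIT | VC []
  [2] addr=0xc1 blk=12 s=0: L1-HIT | VC []
  [3] addr=0x178 blk=23 s=3: MISS | VC []
  [4] addr=0x1c8 blk=28 s=0: MISS | VC [12]
  [5] addr=0x171 blk=23 s=3: L1-HIT | VC [12]
  [6] addr=0x175 blk=23 s=3: L1-HIT | VC [12]
  [7] addr=0x174 blk=23 s=3: L1-HIT | VC [12]
  [8] addr=0x172 blk=23 s=3: L1-HIT | VC [12]
  [9] addr=0x1ce blk=28 s=0: L1-HIT | VC [12]
  [10] addr=0xc0 blk=12 s=0: VC-HIT | VC [28]
  [11] addr=0x77 blk=7 s=3: MISS | VC [28, 23]
  [12] addr=0xbd blk=11 s=3: MISS | VC [28, 23, 7]
  [13] addr=0x71 blk=7 s=3: VC-HIT | VC [28, 23, 11]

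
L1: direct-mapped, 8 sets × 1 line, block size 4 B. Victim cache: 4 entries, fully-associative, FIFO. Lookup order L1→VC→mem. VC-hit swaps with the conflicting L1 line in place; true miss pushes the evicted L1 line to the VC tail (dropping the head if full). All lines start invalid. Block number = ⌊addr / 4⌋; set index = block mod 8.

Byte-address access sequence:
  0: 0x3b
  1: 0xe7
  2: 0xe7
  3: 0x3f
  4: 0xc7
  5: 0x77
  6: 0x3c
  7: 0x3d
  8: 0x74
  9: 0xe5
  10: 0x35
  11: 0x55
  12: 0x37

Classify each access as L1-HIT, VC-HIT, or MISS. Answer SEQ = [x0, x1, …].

SEQ = [MISS, MISS, L1-HIT, MISS, MISS, MISS, L1-HIT, L1-HIT, L1-HIT, VC-HIT, MISS, MISS, VC-HIT]

  [0] addr=0x3b blk=14 s=6: MISS | VC []
  [1] addr=0xe7 blk=57 s=1: MISS | VC []
  [2] addr=0xe7 blk=57 s=1: L1-HIT | VC []
  [3] addr=0x3f blk=15 s=7: MISS | VC []
  [4] addr=0xc7 blk=49 s=1: MISS | VC [57]
  [5] addr=0x77 blk=29 s=5: MISS | VC [57]
  [6] addr=0x3c blk=15 s=7: L1-HIT | VC [57]
  [7] addr=0x3d blk=15 s=7: L1-HIT | VC [57]
  [8] addr=0x74 blk=29 s=5: L1-HIT | VC [57]
  [9] addr=0xe5 blk=57 s=1: VC-HIT | VC [49]
  [10] addr=0x35 blk=13 s=5: MISS | VC [49, 29]
  [11] addr=0x55 blk=21 s=5: MISS | VC [49, 29, 13]
  [12] addr=0x37 blk=13 s=5: VC-HIT | VC [49, 29, 21]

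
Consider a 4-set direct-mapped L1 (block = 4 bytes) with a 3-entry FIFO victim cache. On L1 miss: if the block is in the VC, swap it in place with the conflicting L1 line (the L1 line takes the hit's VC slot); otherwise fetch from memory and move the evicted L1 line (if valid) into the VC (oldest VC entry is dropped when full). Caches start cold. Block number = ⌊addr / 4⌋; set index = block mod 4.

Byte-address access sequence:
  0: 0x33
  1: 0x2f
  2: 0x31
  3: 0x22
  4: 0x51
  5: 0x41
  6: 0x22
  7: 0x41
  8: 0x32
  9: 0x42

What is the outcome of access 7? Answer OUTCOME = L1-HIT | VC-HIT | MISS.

  [0] addr=0x33 blk=12 s=0: MISS | VC []
  [1] addr=0x2f blk=11 s=3: MISS | VC []
  [2] addr=0x31 blk=12 s=0: L1-HIT | VC []
  [3] addr=0x22 blk=8 s=0: MISS | VC [12]
  [4] addr=0x51 blk=20 s=0: MISS | VC [12, 8]
  [5] addr=0x41 blk=16 s=0: MISS | VC [12, 8, 20]
  [6] addr=0x22 blk=8 s=0: VC-HIT | VC [12, 16, 20]
  [7] addr=0x41 blk=16 s=0: VC-HIT | VC [12, 8, 20]
  [8] addr=0x32 blk=12 s=0: VC-HIT | VC [16, 8, 20]
  [9] addr=0x42 blk=16 s=0: VC-HIT | VC [12, 8, 20]

OUTCOME = VC-HIT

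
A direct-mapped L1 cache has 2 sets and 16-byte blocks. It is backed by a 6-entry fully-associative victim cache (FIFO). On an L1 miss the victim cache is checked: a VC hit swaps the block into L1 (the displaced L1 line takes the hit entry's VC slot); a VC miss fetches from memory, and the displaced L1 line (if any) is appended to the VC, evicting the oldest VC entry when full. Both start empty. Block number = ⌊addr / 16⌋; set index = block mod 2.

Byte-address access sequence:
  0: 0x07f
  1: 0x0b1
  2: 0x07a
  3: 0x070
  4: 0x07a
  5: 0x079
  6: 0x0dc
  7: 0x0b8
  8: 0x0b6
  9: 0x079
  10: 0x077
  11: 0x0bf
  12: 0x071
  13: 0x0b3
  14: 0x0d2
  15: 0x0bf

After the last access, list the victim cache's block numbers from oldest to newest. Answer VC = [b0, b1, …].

0: 0x7f (blk 7, set 1) → MISS  vc=[]
1: 0xb1 (blk 11, set 1) → MISS  vc=[7]
2: 0x7a (blk 7, set 1) → VC-HIT  vc=[11]
3: 0x70 (blk 7, set 1) → L1-HIT  vc=[11]
4: 0x7a (blk 7, set 1) → L1-HIT  vc=[11]
5: 0x79 (blk 7, set 1) → L1-HIT  vc=[11]
6: 0xdc (blk 13, set 1) → MISS  vc=[11, 7]
7: 0xb8 (blk 11, set 1) → VC-HIT  vc=[13, 7]
8: 0xb6 (blk 11, set 1) → L1-HIT  vc=[13, 7]
9: 0x79 (blk 7, set 1) → VC-HIT  vc=[13, 11]
10: 0x77 (blk 7, set 1) → L1-HIT  vc=[13, 11]
11: 0xbf (blk 11, set 1) → VC-HIT  vc=[13, 7]
12: 0x71 (blk 7, set 1) → VC-HIT  vc=[13, 11]
13: 0xb3 (blk 11, set 1) → VC-HIT  vc=[13, 7]
14: 0xd2 (blk 13, set 1) → VC-HIT  vc=[11, 7]
15: 0xbf (blk 11, set 1) → VC-HIT  vc=[13, 7]

VC = [13, 7]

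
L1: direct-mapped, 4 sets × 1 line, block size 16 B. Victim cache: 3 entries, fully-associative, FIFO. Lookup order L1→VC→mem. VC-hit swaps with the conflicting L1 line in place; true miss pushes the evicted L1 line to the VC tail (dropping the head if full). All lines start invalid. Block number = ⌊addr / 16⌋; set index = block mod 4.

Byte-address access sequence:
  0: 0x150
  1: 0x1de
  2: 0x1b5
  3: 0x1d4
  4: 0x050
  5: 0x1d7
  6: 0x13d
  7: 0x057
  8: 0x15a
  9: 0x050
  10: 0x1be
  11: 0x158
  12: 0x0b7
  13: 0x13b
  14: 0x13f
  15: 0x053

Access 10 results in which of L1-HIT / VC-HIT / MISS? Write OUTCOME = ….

OUTCOME = VC-HIT

  [0] addr=0x150 blk=21 s=1: MISS | VC []
  [1] addr=0x1de blk=29 s=1: MISS | VC [21]
  [2] addr=0x1b5 blk=27 s=3: MISS | VC [21]
  [3] addr=0x1d4 blk=29 s=1: L1-HIT | VC [21]
  [4] addr=0x50 blk=5 s=1: MISS | VC [21, 29]
  [5] addr=0x1d7 blk=29 s=1: VC-HIT | VC [21, 5]
  [6] addr=0x13d blk=19 s=3: MISS | VC [21, 5, 27]
  [7] addr=0x57 blk=5 s=1: VC-HIT | VC [21, 29, 27]
  [8] addr=0x15a blk=21 s=1: VC-HIT | VC [5, 29, 27]
  [9] addr=0x50 blk=5 s=1: VC-HIT | VC [21, 29, 27]
  [10] addr=0x1be blk=27 s=3: VC-HIT | VC [21, 29, 19]
  [11] addr=0x158 blk=21 s=1: VC-HIT | VC [5, 29, 19]
  [12] addr=0xb7 blk=11 s=3: MISS | VC [29, 19, 27]
  [13] addr=0x13b blk=19 s=3: VC-HIT | VC [29, 11, 27]
  [14] addr=0x13f blk=19 s=3: L1-HIT | VC [29, 11, 27]
  [15] addr=0x53 blk=5 s=1: MISS | VC [11, 27, 21]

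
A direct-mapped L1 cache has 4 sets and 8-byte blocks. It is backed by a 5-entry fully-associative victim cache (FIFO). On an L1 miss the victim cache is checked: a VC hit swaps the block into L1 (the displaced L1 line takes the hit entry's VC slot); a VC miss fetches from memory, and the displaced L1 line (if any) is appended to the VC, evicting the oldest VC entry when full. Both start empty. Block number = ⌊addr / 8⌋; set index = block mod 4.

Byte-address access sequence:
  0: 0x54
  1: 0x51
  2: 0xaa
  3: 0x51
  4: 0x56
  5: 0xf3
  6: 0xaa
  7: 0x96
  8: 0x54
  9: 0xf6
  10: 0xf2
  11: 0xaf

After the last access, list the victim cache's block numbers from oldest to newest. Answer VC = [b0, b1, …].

VC = [18, 10]

0: 0x54 (blk 10, set 2) → MISS  vc=[]
1: 0x51 (blk 10, set 2) → L1-HIT  vc=[]
2: 0xaa (blk 21, set 1) → MISS  vc=[]
3: 0x51 (blk 10, set 2) → L1-HIT  vc=[]
4: 0x56 (blk 10, set 2) → L1-HIT  vc=[]
5: 0xf3 (blk 30, set 2) → MISS  vc=[10]
6: 0xaa (blk 21, set 1) → L1-HIT  vc=[10]
7: 0x96 (blk 18, set 2) → MISS  vc=[10, 30]
8: 0x54 (blk 10, set 2) → VC-HIT  vc=[18, 30]
9: 0xf6 (blk 30, set 2) → VC-HIT  vc=[18, 10]
10: 0xf2 (blk 30, set 2) → L1-HIT  vc=[18, 10]
11: 0xaf (blk 21, set 1) → L1-HIT  vc=[18, 10]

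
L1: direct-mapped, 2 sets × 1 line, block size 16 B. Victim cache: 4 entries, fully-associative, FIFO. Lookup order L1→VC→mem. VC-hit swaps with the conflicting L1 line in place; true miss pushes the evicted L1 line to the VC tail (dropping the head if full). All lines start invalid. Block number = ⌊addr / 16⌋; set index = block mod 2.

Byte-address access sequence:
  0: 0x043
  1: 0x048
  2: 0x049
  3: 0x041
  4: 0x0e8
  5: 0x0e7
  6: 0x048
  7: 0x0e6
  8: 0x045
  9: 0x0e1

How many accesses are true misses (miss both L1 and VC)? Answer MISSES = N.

MISSES = 2

  [0] addr=0x43 blk=4 s=0: MISS | VC []
  [1] addr=0x48 blk=4 s=0: L1-HIT | VC []
  [2] addr=0x49 blk=4 s=0: L1-HIT | VC []
  [3] addr=0x41 blk=4 s=0: L1-HIT | VC []
  [4] addr=0xe8 blk=14 s=0: MISS | VC [4]
  [5] addr=0xe7 blk=14 s=0: L1-HIT | VC [4]
  [6] addr=0x48 blk=4 s=0: VC-HIT | VC [14]
  [7] addr=0xe6 blk=14 s=0: VC-HIT | VC [4]
  [8] addr=0x45 blk=4 s=0: VC-HIT | VC [14]
  [9] addr=0xe1 blk=14 s=0: VC-HIT | VC [4]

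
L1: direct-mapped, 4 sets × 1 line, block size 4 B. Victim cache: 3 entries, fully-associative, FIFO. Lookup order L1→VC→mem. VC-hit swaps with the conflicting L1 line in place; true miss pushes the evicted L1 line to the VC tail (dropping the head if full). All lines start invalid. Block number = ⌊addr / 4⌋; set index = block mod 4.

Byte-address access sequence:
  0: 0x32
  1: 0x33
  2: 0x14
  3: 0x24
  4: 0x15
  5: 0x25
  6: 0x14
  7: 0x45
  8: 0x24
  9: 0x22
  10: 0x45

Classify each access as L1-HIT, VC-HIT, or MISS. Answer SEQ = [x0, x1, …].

#0 0x32→b12/s0 MISS; vc=[]
#1 0x33→b12/s0 L1-HIT; vc=[]
#2 0x14→b5/s1 MISS; vc=[]
#3 0x24→b9/s1 MISS; vc=[5]
#4 0x15→b5/s1 VC-HIT; vc=[9]
#5 0x25→b9/s1 VC-HIT; vc=[5]
#6 0x14→b5/s1 VC-HIT; vc=[9]
#7 0x45→b17/s1 MISS; vc=[9,5]
#8 0x24→b9/s1 VC-HIT; vc=[17,5]
#9 0x22→b8/s0 MISS; vc=[17,5,12]
#10 0x45→b17/s1 VC-HIT; vc=[9,5,12]

SEQ = [MISS, L1-HIT, MISS, MISS, VC-HIT, VC-HIT, VC-HIT, MISS, VC-HIT, MISS, VC-HIT]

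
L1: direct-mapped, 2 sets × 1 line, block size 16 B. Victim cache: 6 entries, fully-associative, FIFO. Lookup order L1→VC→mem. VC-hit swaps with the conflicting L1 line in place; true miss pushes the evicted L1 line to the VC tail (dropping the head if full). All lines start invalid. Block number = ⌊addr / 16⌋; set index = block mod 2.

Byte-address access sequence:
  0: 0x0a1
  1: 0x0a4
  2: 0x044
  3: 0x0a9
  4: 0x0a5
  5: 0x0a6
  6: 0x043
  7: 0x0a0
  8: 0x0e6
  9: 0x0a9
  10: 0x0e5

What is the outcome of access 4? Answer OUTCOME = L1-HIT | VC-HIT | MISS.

OUTCOME = L1-HIT

0: 0xa1 (blk 10, set 0) → MISS  vc=[]
1: 0xa4 (blk 10, set 0) → L1-HIT  vc=[]
2: 0x44 (blk 4, set 0) → MISS  vc=[10]
3: 0xa9 (blk 10, set 0) → VC-HIT  vc=[4]
4: 0xa5 (blk 10, set 0) → L1-HIT  vc=[4]
5: 0xa6 (blk 10, set 0) → L1-HIT  vc=[4]
6: 0x43 (blk 4, set 0) → VC-HIT  vc=[10]
7: 0xa0 (blk 10, set 0) → VC-HIT  vc=[4]
8: 0xe6 (blk 14, set 0) → MISS  vc=[4, 10]
9: 0xa9 (blk 10, set 0) → VC-HIT  vc=[4, 14]
10: 0xe5 (blk 14, set 0) → VC-HIT  vc=[4, 10]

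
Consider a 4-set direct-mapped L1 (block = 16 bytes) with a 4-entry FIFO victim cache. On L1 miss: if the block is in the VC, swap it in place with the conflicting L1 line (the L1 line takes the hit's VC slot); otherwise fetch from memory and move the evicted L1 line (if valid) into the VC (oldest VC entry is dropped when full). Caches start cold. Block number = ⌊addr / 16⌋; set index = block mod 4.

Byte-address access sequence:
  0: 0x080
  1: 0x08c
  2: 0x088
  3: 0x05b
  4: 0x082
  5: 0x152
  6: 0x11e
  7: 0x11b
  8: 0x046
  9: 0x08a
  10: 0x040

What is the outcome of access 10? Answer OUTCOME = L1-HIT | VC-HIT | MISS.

OUTCOME = VC-HIT

  [0] addr=0x80 blk=8 s=0: MISS | VC []
  [1] addr=0x8c blk=8 s=0: L1-HIT | VC []
  [2] addr=0x88 blk=8 s=0: L1-HIT | VC []
  [3] addr=0x5b blk=5 s=1: MISS | VC []
  [4] addr=0x82 blk=8 s=0: L1-HIT | VC []
  [5] addr=0x152 blk=21 s=1: MISS | VC [5]
  [6] addr=0x11e blk=17 s=1: MISS | VC [5, 21]
  [7] addr=0x11b blk=17 s=1: L1-HIT | VC [5, 21]
  [8] addr=0x46 blk=4 s=0: MISS | VC [5, 21, 8]
  [9] addr=0x8a blk=8 s=0: VC-HIT | VC [5, 21, 4]
  [10] addr=0x40 blk=4 s=0: VC-HIT | VC [5, 21, 8]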